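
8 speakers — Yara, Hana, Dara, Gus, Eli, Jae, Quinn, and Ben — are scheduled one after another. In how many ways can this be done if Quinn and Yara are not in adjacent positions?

30240

There are 8! = 40320 arrangements in all. If Quinn and Yara are adjacent, merging them into one block gives 2·(7)! = 10080 arrangements.
So 40320 − 10080 = 30240 arrangements keep them apart.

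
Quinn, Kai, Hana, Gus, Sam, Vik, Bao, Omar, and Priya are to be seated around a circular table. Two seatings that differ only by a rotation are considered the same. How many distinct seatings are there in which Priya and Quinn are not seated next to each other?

Without the restriction there are (8)! = 40320 seatings.
Seatings with Priya beside Quinn: treat them as a block with 2 internal orders, giving 2 × (7)! = 10080.
Subtracting, 40320 − 10080 = 30240.

30240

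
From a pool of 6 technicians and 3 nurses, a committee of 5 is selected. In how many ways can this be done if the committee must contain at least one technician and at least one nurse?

120

Unrestricted: C(9,5) = 126 ways to pick any 5 of the 9.
Selections missing a whole group: no technicians → C(3,5) = 0; no nurses → C(6,5) = 6.
Both groups omitted at once is impossible, so 126 − 6 = 120.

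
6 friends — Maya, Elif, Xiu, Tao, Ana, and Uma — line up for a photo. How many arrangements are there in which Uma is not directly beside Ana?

480

There are 6! = 720 arrangements in all. If Uma and Ana are adjacent, merging them into one block gives 2·(5)! = 240 arrangements.
So 720 − 240 = 480 arrangements keep them apart.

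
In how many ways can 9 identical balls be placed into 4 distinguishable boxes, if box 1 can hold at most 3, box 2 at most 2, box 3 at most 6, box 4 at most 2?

26

By stars and bars, unrestricted non-negative solutions to x_1+…+x_4 = 9 number C(9+3,3) = 220.
Subtract solutions that violate a single cap (substitute x_i' = x_i − (cap_i+1)): x_1 ≥ 4 gives C(8,3) = 56; x_2 ≥ 3 gives C(9,3) = 84; x_3 ≥ 7 gives C(5,3) = 10; x_4 ≥ 3 gives C(9,3) = 84. Together 234.
Add back pairs where two caps are both exceeded: 10 + 0 + 10 + 0 + 20 + 0 = 40.
By inclusion–exclusion the count is 220 − 234 + 40 = 26.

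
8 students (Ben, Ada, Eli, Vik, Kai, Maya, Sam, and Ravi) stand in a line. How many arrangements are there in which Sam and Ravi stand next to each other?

10080

Glue Sam and Ravi into one block (2 internal orders), leaving 7 units to arrange in a row.
That gives 2 × 7! = 2 × 5040 = 10080.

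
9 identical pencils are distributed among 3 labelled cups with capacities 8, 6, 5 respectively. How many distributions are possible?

Without the upper bounds there are C(11,2) = 55 ways to split 9 among 3 cups.
Subtract solutions that violate a single cap (substitute x_i' = x_i − (cap_i+1)): x_1 ≥ 9 gives C(2,2) = 1; x_2 ≥ 7 gives C(4,2) = 6; x_3 ≥ 6 gives C(5,2) = 10. Together 17.
No two caps can be exceeded simultaneously, so the pair terms are all 0.
By inclusion–exclusion the count is 55 − 17 + 0 = 38.

38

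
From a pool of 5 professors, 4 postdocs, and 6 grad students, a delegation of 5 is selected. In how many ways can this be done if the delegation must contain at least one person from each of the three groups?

Total 5-person selections from all 15: C(15,5) = 3003.
Subtract selections that omit an entire group: no professors → C(10,5) = 252; no postdocs → C(11,5) = 462; no grad students → C(9,5) = 126.
Add back selections omitting two groups (i.e. drawn from a single group): C(5,5) + C(4,5) + C(6,5) = 7.
By inclusion–exclusion: 3003 − 840 + 7 = 2170.

2170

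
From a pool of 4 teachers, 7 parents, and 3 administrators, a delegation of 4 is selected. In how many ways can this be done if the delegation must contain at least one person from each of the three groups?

462

Unrestricted: C(14,4) = 1001 ways to pick any 4 of the 14.
Subtract selections that omit an entire group: no teachers → C(10,4) = 210; no parents → C(7,4) = 35; no administrators → C(11,4) = 330.
Add back selections omitting two groups (i.e. drawn from a single group): C(4,4) + C(7,4) + C(3,4) = 36.
By inclusion–exclusion: 1001 − 575 + 36 = 462.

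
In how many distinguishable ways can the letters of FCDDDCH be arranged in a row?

420

FCDDDCH has 7 letters with C appearing twice and D appearing 3 times.
The number of distinct arrangements is 7!/(3!·2!) = 5040/12 = 420.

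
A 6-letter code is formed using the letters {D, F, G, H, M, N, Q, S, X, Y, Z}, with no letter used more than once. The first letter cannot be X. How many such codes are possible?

The first letter has 11−1 = 10 choices (anything except X).
The remaining 5 letters are filled from the other 10 symbols without repetition: 10 × 9 × 8 × 7 × 6 = 30240.
Total: 10 × 30240 = 302400.

302400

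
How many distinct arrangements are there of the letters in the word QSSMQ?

30

Letter multiplicities in QSSMQ: M×1, Q×2, S×2.
Dividing 5! = 120 by 2!·2! = 4 for the repeated letters gives 30.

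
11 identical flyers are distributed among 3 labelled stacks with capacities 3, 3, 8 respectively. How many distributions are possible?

Without the upper bounds there are C(13,2) = 78 ways to split 11 among 3 stacks.
Subtract solutions that violate a single cap (substitute x_i' = x_i − (cap_i+1)): x_1 ≥ 4 gives C(9,2) = 36; x_2 ≥ 4 gives C(9,2) = 36; x_3 ≥ 9 gives C(4,2) = 6. Together 78.
Add back pairs where two caps are both exceeded: 10 + 0 + 0 = 10.
By inclusion–exclusion the count is 78 − 78 + 10 = 10.

10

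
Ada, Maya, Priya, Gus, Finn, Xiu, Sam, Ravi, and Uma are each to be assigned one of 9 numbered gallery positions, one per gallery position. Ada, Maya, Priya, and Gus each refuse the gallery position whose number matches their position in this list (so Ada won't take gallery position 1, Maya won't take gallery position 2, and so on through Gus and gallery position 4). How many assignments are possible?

Let Aᵢ (for 1 ≤ i ≤ 4) be the placements that put person i in their forbidden gallery position. Any j of these fix j positions, leaving (9−j)! ways to fill the rest, and there are C(4,j) ways to pick which j.
By inclusion–exclusion, the number of valid placements is Σ_{j=0}^{4} (−1)^j C(4,j)·(9−j)!.
Computing: 362880 − 161280 + 30240 − 2880 + 120 = 229080.

229080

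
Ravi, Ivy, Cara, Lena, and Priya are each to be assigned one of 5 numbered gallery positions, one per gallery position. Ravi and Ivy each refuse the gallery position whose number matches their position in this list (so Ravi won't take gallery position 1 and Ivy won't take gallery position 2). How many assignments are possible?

Let Aᵢ (for i ∈ {1, 2}) be the placements that put person i in their forbidden gallery position. Any j of these fix j positions, leaving (5−j)! ways to fill the rest, and there are C(2,j) ways to pick which j.
By inclusion–exclusion, the number of valid placements is Σ_{j=0}^{2} (−1)^j C(2,j)·(5−j)!.
Computing: 120 − 48 + 6 = 78.

78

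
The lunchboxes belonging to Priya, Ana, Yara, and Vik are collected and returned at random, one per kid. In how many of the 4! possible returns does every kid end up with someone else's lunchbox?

Count assignments avoiding every fixed point. For any j of the 4 kids fixed to their own lunchbox, the other 4−j can be arranged in (4−j)! ways.
By inclusion–exclusion this is Σ_{j=0}^{4} (−1)^j C(4,j)·(4−j)!.
Computing: 24 − 24 + 12 − 4 + 1 = 9.

9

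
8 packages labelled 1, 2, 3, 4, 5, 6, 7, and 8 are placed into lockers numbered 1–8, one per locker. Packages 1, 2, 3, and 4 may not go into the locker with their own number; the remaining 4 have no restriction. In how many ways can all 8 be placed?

24024

Let Aᵢ (for 1 ≤ i ≤ 4) be the placements that put package i in its forbidden locker. Any j of these fix j positions, leaving (8−j)! ways to fill the rest, and there are C(4,j) ways to pick which j.
By inclusion–exclusion, the number of valid placements is Σ_{j=0}^{4} (−1)^j C(4,j)·(8−j)!.
Computing: 40320 − 20160 + 4320 − 480 + 24 = 24024.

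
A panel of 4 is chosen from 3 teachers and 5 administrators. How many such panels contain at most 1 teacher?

35

Split by how many teachers are chosen (0 through 1).
Sum: C(3,0)·C(5,4) + C(3,1)·C(5,3) = 5 + 30 = 35.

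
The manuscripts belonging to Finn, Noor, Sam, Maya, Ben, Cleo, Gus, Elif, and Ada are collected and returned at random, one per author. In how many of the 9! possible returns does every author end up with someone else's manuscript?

133496

This is the derangement count D_9: permutations of 9 items with no fixed point.
By inclusion–exclusion this is Σ_{j=0}^{9} (−1)^j C(9,j)·(9−j)!.
Computing: 362880 − 362880 + 181440 − 60480 + 15120 − 3024 + 504 − 72 + 9 − 1 = 133496.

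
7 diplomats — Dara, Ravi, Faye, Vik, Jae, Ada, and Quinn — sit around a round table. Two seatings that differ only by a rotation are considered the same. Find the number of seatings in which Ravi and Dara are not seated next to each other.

Without the restriction there are (6)! = 720 seatings.
Those with Ravi next to Dara: fuse the pair into one unit and seat 6 units around a circle — 2·(5)! = 240.
Subtracting, 720 − 240 = 480.

480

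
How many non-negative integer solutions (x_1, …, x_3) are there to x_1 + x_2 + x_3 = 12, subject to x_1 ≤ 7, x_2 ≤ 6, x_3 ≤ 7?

40

Ignoring the caps, the number of non-negative solutions to x_1+…+x_3 = 12 is C(14,2) = 91.
Subtract solutions that violate a single cap (substitute x_i' = x_i − (cap_i+1)): x_1 ≥ 8 gives C(6,2) = 15; x_2 ≥ 7 gives C(7,2) = 21; x_3 ≥ 8 gives C(6,2) = 15. Together 51.
No two caps can be exceeded simultaneously, so the pair terms are all 0.
By inclusion–exclusion the count is 91 − 51 + 0 = 40.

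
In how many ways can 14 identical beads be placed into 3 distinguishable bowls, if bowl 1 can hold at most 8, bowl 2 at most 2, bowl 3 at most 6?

6

By stars and bars, unrestricted non-negative solutions to x_1+…+x_3 = 14 number C(14+2,2) = 120.
Subtract solutions that violate a single cap (substitute x_i' = x_i − (cap_i+1)): x_1 ≥ 9 gives C(7,2) = 21; x_2 ≥ 3 gives C(13,2) = 78; x_3 ≥ 7 gives C(9,2) = 36. Together 135.
Add back pairs where two caps are both exceeded: 6 + 0 + 15 = 21.
By inclusion–exclusion the count is 120 − 135 + 21 = 6.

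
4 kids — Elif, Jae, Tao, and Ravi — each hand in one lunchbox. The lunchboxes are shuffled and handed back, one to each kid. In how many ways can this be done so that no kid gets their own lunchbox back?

This is the derangement count D_4: permutations of 4 items with no fixed point.
By inclusion–exclusion this is Σ_{j=0}^{4} (−1)^j C(4,j)·(4−j)!.
Computing: 24 − 24 + 12 − 4 + 1 = 9.

9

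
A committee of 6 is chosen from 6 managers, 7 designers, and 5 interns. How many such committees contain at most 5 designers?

Split by how many designers are chosen (0 through 5).
Sum: C(7,0)·C(11,6) + C(7,1)·C(11,5) + C(7,2)·C(11,4) + C(7,3)·C(11,3) + C(7,4)·C(11,2) + C(7,5)·C(11,1) = 462 + 3234 + 6930 + 5775 + 1925 + 231 = 18557.

18557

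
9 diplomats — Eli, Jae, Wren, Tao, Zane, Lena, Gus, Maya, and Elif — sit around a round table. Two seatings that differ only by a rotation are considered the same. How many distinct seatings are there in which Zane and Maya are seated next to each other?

Glue Zane and Maya into a block (2 internal orders). Seating 8 units around a circle gives (7)! arrangements.
So 2 × (7)! = 2 × 5040 = 10080.

10080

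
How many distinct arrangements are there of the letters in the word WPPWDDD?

WPPWDDD has 7 letters with D appearing 3 times, P appearing twice, and W appearing twice.
So there are 7! / (3!·2!·2!) = 210 distinguishable arrangements.

210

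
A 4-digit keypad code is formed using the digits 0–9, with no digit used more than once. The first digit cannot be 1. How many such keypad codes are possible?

4536

The first digit has 10−1 = 9 choices (anything except 1).
The remaining 3 digits are filled from the other 9 symbols without repetition: 9 × 8 × 7 = 504.
Total: 9 × 504 = 4536.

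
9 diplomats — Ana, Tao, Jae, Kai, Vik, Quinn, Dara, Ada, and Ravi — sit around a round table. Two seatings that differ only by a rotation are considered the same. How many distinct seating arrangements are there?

Around a circle, 9 distinct people have 9!/9 = (8)! = 40320 rotationally distinct seatings.

40320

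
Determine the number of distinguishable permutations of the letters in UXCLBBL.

Letter multiplicities in UXCLBBL: B×2, C×1, L×2, U×1, X×1.
Dividing 7! = 5040 by 2!·2! = 4 for the repeated letters gives 1260.

1260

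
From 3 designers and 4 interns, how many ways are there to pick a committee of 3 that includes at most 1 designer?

Split by how many designers are chosen (0 through 1).
Sum: C(3,0)·C(4,3) + C(3,1)·C(4,2) = 4 + 18 = 22.

22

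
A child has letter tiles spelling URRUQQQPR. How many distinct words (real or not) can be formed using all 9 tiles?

5040

The 9 letters of URRUQQQPR have repeats: Q appearing 3 times, R appearing 3 times, and U appearing twice.
So there are 9! / (3!·3!·2!) = 5040 distinguishable arrangements.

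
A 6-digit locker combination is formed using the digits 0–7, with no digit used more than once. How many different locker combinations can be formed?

Choose and order 6 of the 8 symbols: the first digit has 8 options, the next 7, and so on down to 3.
That product is 8 × 7 × 6 × 5 × 4 × 3 = 20160.

20160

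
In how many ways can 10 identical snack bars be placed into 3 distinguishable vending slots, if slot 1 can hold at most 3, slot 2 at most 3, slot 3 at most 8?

13

Ignoring the caps, the number of non-negative solutions to x_1+…+x_3 = 10 is C(12,2) = 66.
Subtract solutions that violate a single cap (substitute x_i' = x_i − (cap_i+1)): x_1 ≥ 4 gives C(8,2) = 28; x_2 ≥ 4 gives C(8,2) = 28; x_3 ≥ 9 gives C(3,2) = 3. Together 59.
Add back pairs where two caps are both exceeded: 6 + 0 + 0 = 6.
By inclusion–exclusion the count is 66 − 59 + 6 = 13.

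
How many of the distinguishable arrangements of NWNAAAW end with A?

With the last slot taken by A, it remains to arrange the other 6 letters (NWNAAW).
Those 6 letters have A appearing twice, N appearing twice, and W appearing twice, giving (6)!/(2!·2!·2!) = 90.

90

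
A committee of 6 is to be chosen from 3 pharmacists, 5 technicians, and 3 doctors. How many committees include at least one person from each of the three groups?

405

Total 6-person selections from all 11: C(11,6) = 462.
Subtract selections that omit an entire group: no pharmacists → C(8,6) = 28; no technicians → C(6,6) = 1; no doctors → C(8,6) = 28.
Add back selections omitting two groups (i.e. drawn from a single group): C(3,6) + C(5,6) + C(3,6) = 0.
By inclusion–exclusion: 462 − 57 + 0 = 405.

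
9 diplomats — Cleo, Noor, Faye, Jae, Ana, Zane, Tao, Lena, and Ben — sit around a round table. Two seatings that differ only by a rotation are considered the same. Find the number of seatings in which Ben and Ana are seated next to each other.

Glue Ben and Ana into a block (2 internal orders). Seating 8 units around a circle gives (7)! arrangements.
So 2 × (7)! = 2 × 5040 = 10080.

10080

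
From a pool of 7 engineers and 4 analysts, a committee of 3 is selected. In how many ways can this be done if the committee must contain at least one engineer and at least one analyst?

126

Unrestricted: C(11,3) = 165 ways to pick any 3 of the 11.
Subtract selections that omit an entire group: no engineers → C(4,3) = 4; no analysts → C(7,3) = 35.
Both groups omitted at once is impossible, so 165 − 39 = 126.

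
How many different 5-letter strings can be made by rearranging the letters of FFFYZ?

20

FFFYZ has 5 letters with F appearing 3 times.
The number of distinct arrangements is 5!/(3!) = 120/6 = 20.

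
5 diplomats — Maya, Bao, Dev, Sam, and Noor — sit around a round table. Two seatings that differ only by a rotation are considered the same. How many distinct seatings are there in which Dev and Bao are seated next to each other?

12

Treat {Dev, Bao} as one unit (2 internal orders) and seat the resulting 4 units around the table: (3)! circular arrangements.
So 2 × (3)! = 2 × 6 = 12.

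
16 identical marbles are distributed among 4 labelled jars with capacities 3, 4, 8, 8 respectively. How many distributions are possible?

90

Ignoring the caps, the number of non-negative solutions to x_1+…+x_4 = 16 is C(19,3) = 969.
Subtract solutions that violate a single cap (substitute x_i' = x_i − (cap_i+1)): x_1 ≥ 4 gives C(15,3) = 455; x_2 ≥ 5 gives C(14,3) = 364; x_3 ≥ 9 gives C(10,3) = 120; x_4 ≥ 9 gives C(10,3) = 120. Together 1059.
Add back pairs where two caps are both exceeded: 120 + 20 + 20 + 10 + 10 + 0 = 180.
By inclusion–exclusion the count is 969 − 1059 + 180 = 90.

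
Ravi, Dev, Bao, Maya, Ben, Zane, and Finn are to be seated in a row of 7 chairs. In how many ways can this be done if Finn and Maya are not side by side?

3600

There are 7! = 5040 arrangements in all. If Finn and Maya are adjacent, merging them into one block gives 2·(6)! = 1440 arrangements.
Complementary counting: 5040 − 1440 = 3600.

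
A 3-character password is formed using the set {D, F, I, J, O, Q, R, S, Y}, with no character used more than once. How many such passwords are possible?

This is a permutation of 3 out of 9: P(9,3) = 9!/6!.
That product is 9 × 8 × 7 = 504.

504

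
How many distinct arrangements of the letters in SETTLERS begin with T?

With the first slot taken by T, it remains to arrange the other 7 letters (SETLERS).
Those 7 letters have E appearing twice and S appearing twice, giving (7)!/(2!·2!) = 1260.

1260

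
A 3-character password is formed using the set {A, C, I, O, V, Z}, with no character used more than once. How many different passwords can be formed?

Choose and order 3 of the 6 symbols: the first character has 6 options, the next 5, then 4.
That product is 6 × 5 × 4 = 120.

120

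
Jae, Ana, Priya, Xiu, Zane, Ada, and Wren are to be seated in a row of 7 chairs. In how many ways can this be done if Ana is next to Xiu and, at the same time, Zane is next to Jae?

480

Treat {Ana,Xiu} as one block (2 orders) and {Zane,Jae} as another (2 orders).
That leaves 5 units to arrange: 2 × 2 × 5! = 4 × 120 = 480.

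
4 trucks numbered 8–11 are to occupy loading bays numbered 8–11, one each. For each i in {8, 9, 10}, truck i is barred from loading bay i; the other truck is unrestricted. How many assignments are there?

11

Let Aᵢ (for i ∈ {8, 9, 10}) be the placements that put truck i in its forbidden loading bay. Any j of these fix j positions, leaving (4−j)! ways to fill the rest, and there are C(3,j) ways to pick which j.
By inclusion–exclusion, the number of valid placements is Σ_{j=0}^{3} (−1)^j C(3,j)·(4−j)!.
Computing: 24 − 18 + 6 − 1 = 11.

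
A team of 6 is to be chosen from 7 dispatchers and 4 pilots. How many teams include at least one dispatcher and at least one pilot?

455

With no constraint there are C(11,6) = 462 possible selections.
Selections missing a whole group: no dispatchers → C(4,6) = 0; no pilots → C(7,6) = 7.
Both groups omitted at once is impossible, so 462 − 7 = 455.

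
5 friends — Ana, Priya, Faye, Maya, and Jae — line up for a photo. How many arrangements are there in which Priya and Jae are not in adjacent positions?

72

Of the 5! = 120 arrangements, those with Priya and Jae adjacent number 2 × 4! = 48 (treat the pair as a block with 2 internal orders).
So 120 − 48 = 72 arrangements keep them apart.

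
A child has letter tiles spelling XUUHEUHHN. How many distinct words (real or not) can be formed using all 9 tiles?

The 9 letters of XUUHEUHHN have repeats: H appearing 3 times and U appearing 3 times.
Dividing 9! = 362880 by 3!·3! = 36 for the repeated letters gives 10080.

10080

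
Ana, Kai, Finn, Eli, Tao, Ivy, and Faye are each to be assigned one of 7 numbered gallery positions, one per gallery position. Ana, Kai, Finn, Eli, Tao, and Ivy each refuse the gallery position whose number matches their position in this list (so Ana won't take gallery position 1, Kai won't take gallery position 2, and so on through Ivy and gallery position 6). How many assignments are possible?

Let Aᵢ (for 1 ≤ i ≤ 6) be the placements that put person i in their forbidden gallery position. Any j of these fix j positions, leaving (7−j)! ways to fill the rest, and there are C(6,j) ways to pick which j.
By inclusion–exclusion, the number of valid placements is Σ_{j=0}^{6} (−1)^j C(6,j)·(7−j)!.
Computing: 5040 − 4320 + 1800 − 480 + 90 − 12 + 1 = 2119.

2119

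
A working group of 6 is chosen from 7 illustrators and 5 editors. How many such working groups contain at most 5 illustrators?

Split by how many illustrators are chosen (0 through 5).
Sum: C(7,0)·C(5,6) + C(7,1)·C(5,5) + C(7,2)·C(5,4) + C(7,3)·C(5,3) + C(7,4)·C(5,2) + C(7,5)·C(5,1) = 0 + 7 + 105 + 350 + 350 + 105 = 917.

917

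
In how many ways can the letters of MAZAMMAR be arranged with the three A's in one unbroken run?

Treat the 3 copies of A as a single block. The multiset to arrange is then {AAA, M, M, M, R, Z}, 6 items in all.
That gives (6)!/(3!) = 120 arrangements.

120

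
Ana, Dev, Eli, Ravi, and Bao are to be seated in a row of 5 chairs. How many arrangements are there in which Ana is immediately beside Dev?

Treat {Ana, Dev} as a single unit. There are 4 units to order, and the pair itself can be ordered 2 ways.
So the count is 2·(4)! = 48.

48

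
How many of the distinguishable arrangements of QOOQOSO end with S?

15

With the last slot taken by S, it remains to arrange the other 6 letters (QOOQOO).
Those 6 letters have O appearing 4 times and Q appearing twice, giving (6)!/(4!·2!) = 15.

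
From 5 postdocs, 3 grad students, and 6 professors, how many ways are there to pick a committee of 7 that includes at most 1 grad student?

1716

Split by how many grad students are chosen (0 through 1).
Sum: C(3,0)·C(11,7) + C(3,1)·C(11,6) = 330 + 1386 = 1716.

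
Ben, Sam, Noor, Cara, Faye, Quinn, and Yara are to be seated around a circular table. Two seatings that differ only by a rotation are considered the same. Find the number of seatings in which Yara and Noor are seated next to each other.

240

Treat {Yara, Noor} as one unit (2 internal orders) and seat the resulting 6 units around the table: (5)! circular arrangements.
So 2 × (5)! = 2 × 120 = 240.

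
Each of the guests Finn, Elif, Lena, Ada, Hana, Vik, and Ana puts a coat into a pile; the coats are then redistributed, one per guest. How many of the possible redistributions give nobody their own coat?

Count assignments avoiding every fixed point. For any j of the 7 guests fixed to their own coat, the other 7−j can be arranged in (7−j)! ways.
By inclusion–exclusion this is Σ_{j=0}^{7} (−1)^j C(7,j)·(7−j)!.
Computing: 5040 − 5040 + 2520 − 840 + 210 − 42 + 7 − 1 = 1854.

1854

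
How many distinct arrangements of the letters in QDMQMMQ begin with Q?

60

Fix Q in the first position and arrange the remaining 6 letters.
Those 6 letters have M appearing 3 times and Q appearing twice, giving (6)!/(3!·2!) = 60.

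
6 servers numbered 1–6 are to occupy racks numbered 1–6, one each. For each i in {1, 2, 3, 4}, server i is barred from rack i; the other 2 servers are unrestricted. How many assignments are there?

Let Aᵢ (for 1 ≤ i ≤ 4) be the placements that put server i in its forbidden rack. Any j of these fix j positions, leaving (6−j)! ways to fill the rest, and there are C(4,j) ways to pick which j.
By inclusion–exclusion, the number of valid placements is Σ_{j=0}^{4} (−1)^j C(4,j)·(6−j)!.
Computing: 720 − 480 + 144 − 24 + 2 = 362.

362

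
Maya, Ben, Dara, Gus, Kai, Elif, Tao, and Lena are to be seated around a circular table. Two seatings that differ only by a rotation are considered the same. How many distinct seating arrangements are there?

5040

Seat Maya anywhere (absorbing the rotational symmetry), then permute the other 7: (7)! = 5040.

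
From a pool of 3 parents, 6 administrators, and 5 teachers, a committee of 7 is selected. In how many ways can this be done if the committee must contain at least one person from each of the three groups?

Unrestricted: C(14,7) = 3432 ways to pick any 7 of the 14.
Subtract selections that omit an entire group: no parents → C(11,7) = 330; no administrators → C(8,7) = 8; no teachers → C(9,7) = 36.
Add back selections omitting two groups (i.e. drawn from a single group): C(3,7) + C(6,7) + C(5,7) = 0.
By inclusion–exclusion: 3432 − 374 + 0 = 3058.

3058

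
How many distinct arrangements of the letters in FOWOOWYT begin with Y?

420

Fix Y in the first position and arrange the remaining 7 letters.
Those 7 letters have O appearing 3 times and W appearing twice, giving (7)!/(3!·2!) = 420.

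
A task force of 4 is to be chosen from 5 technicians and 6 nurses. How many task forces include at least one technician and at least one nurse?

310

Unrestricted: C(11,4) = 330 ways to pick any 4 of the 11.
Subtract selections that omit an entire group: no technicians → C(6,4) = 15; no nurses → C(5,4) = 5.
Both groups omitted at once is impossible, so 330 − 20 = 310.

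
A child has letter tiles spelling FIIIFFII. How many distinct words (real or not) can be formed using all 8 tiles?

Letter multiplicities in FIIIFFII: F×3, I×5.
The number of distinct arrangements is 8!/(5!·3!) = 40320/720 = 56.

56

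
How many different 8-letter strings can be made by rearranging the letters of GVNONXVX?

Letter multiplicities in GVNONXVX: G×1, N×2, O×1, V×2, X×2.
The number of distinct arrangements is 8!/(2!·2!·2!) = 40320/8 = 5040.

5040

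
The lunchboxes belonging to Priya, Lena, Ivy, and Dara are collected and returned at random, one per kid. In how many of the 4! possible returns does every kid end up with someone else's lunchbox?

9

Let Aᵢ be the assignments in which kid i gets their own lunchbox. We want the size of the complement of A₁∪…∪A_4.
By inclusion–exclusion this is Σ_{j=0}^{4} (−1)^j C(4,j)·(4−j)!.
Computing: 24 − 24 + 12 − 4 + 1 = 9.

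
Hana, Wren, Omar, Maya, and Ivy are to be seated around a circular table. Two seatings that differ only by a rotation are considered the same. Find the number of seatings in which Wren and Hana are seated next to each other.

12

Glue Wren and Hana into a block (2 internal orders). Seating 4 units around a circle gives (3)! arrangements.
So 2 × (3)! = 2 × 6 = 12.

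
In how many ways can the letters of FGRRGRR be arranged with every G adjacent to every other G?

30

Treat the 2 copies of G as a single block. The multiset to arrange is then {GG, F, R, R, R, R}, 6 items in all.
That gives (6)!/(4!) = 30 arrangements.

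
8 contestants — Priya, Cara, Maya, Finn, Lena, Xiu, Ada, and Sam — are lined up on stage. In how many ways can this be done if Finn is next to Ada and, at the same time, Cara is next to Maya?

2880

Treat {Finn,Ada} as one block (2 orders) and {Cara,Maya} as another (2 orders).
That leaves 6 units to arrange: 2 × 2 × 6! = 4 × 720 = 2880.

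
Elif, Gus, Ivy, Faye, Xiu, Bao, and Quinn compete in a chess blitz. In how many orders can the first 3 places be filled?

There are 7 choices for 1st place, 6 for 2nd, and 5 for 3rd.
That gives 7 × 6 × 5 = 210.

210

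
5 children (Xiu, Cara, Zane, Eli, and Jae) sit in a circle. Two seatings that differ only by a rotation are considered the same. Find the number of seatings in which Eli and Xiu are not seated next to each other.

12

Without the restriction there are (4)! = 24 seatings.
Those with Eli next to Xiu: fuse the pair into one unit and seat 4 units around a circle — 2·(3)! = 12.
Subtracting, 24 − 12 = 12.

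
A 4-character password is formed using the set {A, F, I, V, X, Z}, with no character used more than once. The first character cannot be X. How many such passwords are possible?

300

The first character has 6−1 = 5 choices (anything except X).
The remaining 3 characters are filled from the other 5 symbols without repetition: 5 × 4 × 3 = 60.
Total: 5 × 60 = 300.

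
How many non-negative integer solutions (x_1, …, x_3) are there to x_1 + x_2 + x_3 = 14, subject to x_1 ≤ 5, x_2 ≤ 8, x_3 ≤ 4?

10

Without the upper bounds there are C(16,2) = 120 ways to split 14 among 3 variables.
Subtract solutions that violate a single cap (substitute x_i' = x_i − (cap_i+1)): x_1 ≥ 6 gives C(10,2) = 45; x_2 ≥ 9 gives C(7,2) = 21; x_3 ≥ 5 gives C(11,2) = 55. Together 121.
Add back pairs where two caps are both exceeded: 0 + 10 + 1 = 11.
By inclusion–exclusion the count is 120 − 121 + 11 = 10.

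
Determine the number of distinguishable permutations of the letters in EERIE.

20

EERIE has 5 letters with E appearing 3 times.
So there are 5! / (3!) = 20 distinguishable arrangements.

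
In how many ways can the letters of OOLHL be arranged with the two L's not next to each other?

18

There are 5!/(2!·2!) = 30 arrangements of OOLHL in total.
Arrangements with the L's together: treat LL as one letter, giving (4)!/(2!) = 12.
Hence 30 − 12 = 18.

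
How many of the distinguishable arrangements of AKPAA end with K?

4

Fix K in the last position and arrange the remaining 4 letters.
Those 4 letters have A appearing 3 times, giving (4)!/(3!) = 4.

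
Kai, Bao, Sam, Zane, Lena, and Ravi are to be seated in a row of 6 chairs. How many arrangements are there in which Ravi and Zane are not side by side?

480

There are 6! = 720 arrangements in all. If Ravi and Zane are adjacent, merging them into one block gives 2·(5)! = 240 arrangements.
So 720 − 240 = 480 arrangements keep them apart.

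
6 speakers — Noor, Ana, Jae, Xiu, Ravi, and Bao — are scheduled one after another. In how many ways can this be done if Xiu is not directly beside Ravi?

480

There are 6! = 720 arrangements in all. If Xiu and Ravi are adjacent, merging them into one block gives 2·(5)! = 240 arrangements.
Complementary counting: 720 − 240 = 480.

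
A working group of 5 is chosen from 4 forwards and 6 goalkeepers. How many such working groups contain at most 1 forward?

Split by how many forwards are chosen (0 through 1).
Sum: C(4,0)·C(6,5) + C(4,1)·C(6,4) = 6 + 60 = 66.

66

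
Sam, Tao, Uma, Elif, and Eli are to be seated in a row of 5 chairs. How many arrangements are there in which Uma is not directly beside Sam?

There are 5! = 120 arrangements in all. If Uma and Sam are adjacent, merging them into one block gives 2·(4)! = 48 arrangements.
Complementary counting: 120 − 48 = 72.

72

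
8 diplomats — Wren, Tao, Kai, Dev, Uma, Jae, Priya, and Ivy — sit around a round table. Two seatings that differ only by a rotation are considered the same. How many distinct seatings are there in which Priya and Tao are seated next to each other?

1440

Glue Priya and Tao into a block (2 internal orders). Seating 7 units around a circle gives (6)! arrangements.
So 2 × (6)! = 2 × 720 = 1440.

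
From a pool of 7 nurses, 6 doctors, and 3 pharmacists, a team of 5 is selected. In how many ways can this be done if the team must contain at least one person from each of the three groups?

With no constraint there are C(16,5) = 4368 possible selections.
Subtract selections that omit an entire group: no nurses → C(9,5) = 126; no doctors → C(10,5) = 252; no pharmacists → C(13,5) = 1287.
Add back selections omitting two groups (i.e. drawn from a single group): C(7,5) + C(6,5) + C(3,5) = 27.
By inclusion–exclusion: 4368 − 1665 + 27 = 2730.

2730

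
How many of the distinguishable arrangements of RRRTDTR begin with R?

With the first slot taken by R, it remains to arrange the other 6 letters (RRTDTR).
Those 6 letters have R appearing 3 times and T appearing twice, giving (6)!/(3!·2!) = 60.

60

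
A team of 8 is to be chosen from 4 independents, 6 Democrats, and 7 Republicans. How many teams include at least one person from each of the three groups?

22813

Unrestricted: C(17,8) = 24310 ways to pick any 8 of the 17.
Subtract selections that omit an entire group: no independents → C(13,8) = 1287; no Democrats → C(11,8) = 165; no Republicans → C(10,8) = 45.
Add back selections omitting two groups (i.e. drawn from a single group): C(4,8) + C(6,8) + C(7,8) = 0.
By inclusion–exclusion: 24310 − 1497 + 0 = 22813.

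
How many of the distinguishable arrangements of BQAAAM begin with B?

20

Fix B in the first position and arrange the remaining 5 letters.
Those 5 letters have A appearing 3 times, giving (5)!/(3!) = 20.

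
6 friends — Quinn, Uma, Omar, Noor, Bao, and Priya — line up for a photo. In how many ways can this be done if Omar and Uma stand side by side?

240

Glue Omar and Uma into one block (2 internal orders), leaving 5 units to arrange in a row.
That gives 2 × 5! = 2 × 120 = 240.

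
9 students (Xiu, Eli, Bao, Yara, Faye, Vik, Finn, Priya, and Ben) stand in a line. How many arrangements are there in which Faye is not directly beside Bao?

There are 9! = 362880 arrangements in all. If Faye and Bao are adjacent, merging them into one block gives 2·(8)! = 80640 arrangements.
Complementary counting: 362880 − 80640 = 282240.

282240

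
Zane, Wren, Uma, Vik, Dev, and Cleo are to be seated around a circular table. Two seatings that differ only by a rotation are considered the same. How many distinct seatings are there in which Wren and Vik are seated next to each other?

48

Glue Wren and Vik into a block (2 internal orders). Seating 5 units around a circle gives (4)! arrangements.
So 2 × (4)! = 2 × 24 = 48.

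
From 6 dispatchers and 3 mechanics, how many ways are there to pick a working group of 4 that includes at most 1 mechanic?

Split by how many mechanics are chosen (0 through 1).
Sum: C(3,0)·C(6,4) + C(3,1)·C(6,3) = 15 + 60 = 75.

75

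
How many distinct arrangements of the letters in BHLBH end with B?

Fix B in the last position and arrange the remaining 4 letters.
Those 4 letters have H appearing twice, giving (4)!/(2!) = 12.

12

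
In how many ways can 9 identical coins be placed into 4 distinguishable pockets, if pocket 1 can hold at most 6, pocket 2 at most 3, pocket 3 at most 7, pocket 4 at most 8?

149

Without the upper bounds there are C(12,3) = 220 ways to split 9 among 4 pockets.
Subtract solutions that violate a single cap (substitute x_i' = x_i − (cap_i+1)): x_1 ≥ 7 gives C(5,3) = 10; x_2 ≥ 4 gives C(8,3) = 56; x_3 ≥ 8 gives C(4,3) = 4; x_4 ≥ 9 gives C(3,3) = 1. Together 71.
No two caps can be exceeded simultaneously, so the pair terms are all 0.
By inclusion–exclusion the count is 220 − 71 + 0 = 149.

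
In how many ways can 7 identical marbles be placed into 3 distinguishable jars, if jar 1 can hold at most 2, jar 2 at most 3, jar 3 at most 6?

Without the upper bounds there are C(9,2) = 36 ways to split 7 among 3 jars.
Subtract solutions that violate a single cap (substitute x_i' = x_i − (cap_i+1)): x_1 ≥ 3 gives C(6,2) = 15; x_2 ≥ 4 gives C(5,2) = 10; x_3 ≥ 7 gives C(2,2) = 1. Together 26.
Add back pairs where two caps are both exceeded: 1 + 0 + 0 = 1.
By inclusion–exclusion the count is 36 − 26 + 1 = 11.

11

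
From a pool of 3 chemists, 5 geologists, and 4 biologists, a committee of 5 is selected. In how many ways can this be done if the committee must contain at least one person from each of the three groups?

590

Total 5-person selections from all 12: C(12,5) = 792.
Subtract selections that omit an entire group: no chemists → C(9,5) = 126; no geologists → C(7,5) = 21; no biologists → C(8,5) = 56.
Add back selections omitting two groups (i.e. drawn from a single group): C(3,5) + C(5,5) + C(4,5) = 1.
By inclusion–exclusion: 792 − 203 + 1 = 590.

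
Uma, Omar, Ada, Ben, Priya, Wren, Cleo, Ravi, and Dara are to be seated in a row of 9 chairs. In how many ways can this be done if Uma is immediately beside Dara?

80640

Glue Uma and Dara into one block (2 internal orders), leaving 8 units to arrange in a row.
That gives 2 × 8! = 2 × 40320 = 80640.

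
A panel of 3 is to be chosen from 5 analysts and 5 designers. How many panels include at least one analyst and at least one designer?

100

Total 3-person selections from all 10: C(10,3) = 120.
Selections missing a whole group: no analysts → C(5,3) = 10; no designers → C(5,3) = 10.
Both groups omitted at once is impossible, so 120 − 20 = 100.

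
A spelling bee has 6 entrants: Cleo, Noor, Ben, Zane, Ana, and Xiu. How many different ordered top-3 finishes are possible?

120

There are 6 choices for 1st place, 5 for 2nd, and 4 for 3rd.
That gives 6 × 5 × 4 = 120.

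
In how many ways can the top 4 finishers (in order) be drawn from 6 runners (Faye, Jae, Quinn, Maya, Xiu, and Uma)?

There are 6 choices for 1st place, 5 for 2nd, and so on down to 3 for position 4.
That gives 6 × 5 × 4 × 3 = 360.

360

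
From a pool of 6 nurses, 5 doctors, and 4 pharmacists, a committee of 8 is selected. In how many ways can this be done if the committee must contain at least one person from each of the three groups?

6216

Unrestricted: C(15,8) = 6435 ways to pick any 8 of the 15.
Selections missing a whole group: no nurses → C(9,8) = 9; no doctors → C(10,8) = 45; no pharmacists → C(11,8) = 165.
Add back selections omitting two groups (i.e. drawn from a single group): C(6,8) + C(5,8) + C(4,8) = 0.
By inclusion–exclusion: 6435 − 219 + 0 = 6216.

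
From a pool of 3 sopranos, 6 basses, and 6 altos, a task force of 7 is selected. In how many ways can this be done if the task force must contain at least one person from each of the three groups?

Total 7-person selections from all 15: C(15,7) = 6435.
Subtract selections that omit an entire group: no sopranos → C(12,7) = 792; no basses → C(9,7) = 36; no altos → C(9,7) = 36.
Add back selections omitting two groups (i.e. drawn from a single group): C(3,7) + C(6,7) + C(6,7) = 0.
By inclusion–exclusion: 6435 − 864 + 0 = 5571.

5571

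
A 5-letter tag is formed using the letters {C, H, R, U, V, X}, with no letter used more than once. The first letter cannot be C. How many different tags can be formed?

600

The first letter has 6−1 = 5 choices (anything except C).
The remaining 4 letters are filled from the other 5 symbols without repetition: 5 × 4 × 3 × 2 = 120.
Total: 5 × 120 = 600.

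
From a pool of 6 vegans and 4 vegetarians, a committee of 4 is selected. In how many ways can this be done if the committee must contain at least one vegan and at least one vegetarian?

194

Unrestricted: C(10,4) = 210 ways to pick any 4 of the 10.
Subtract selections that omit an entire group: no vegans → C(4,4) = 1; no vegetarians → C(6,4) = 15.
Both groups omitted at once is impossible, so 210 − 16 = 194.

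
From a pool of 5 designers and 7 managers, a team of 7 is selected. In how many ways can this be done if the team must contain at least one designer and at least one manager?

791

With no constraint there are C(12,7) = 792 possible selections.
Subtract selections that omit an entire group: no designers → C(7,7) = 1; no managers → C(5,7) = 0.
Both groups omitted at once is impossible, so 792 − 1 = 791.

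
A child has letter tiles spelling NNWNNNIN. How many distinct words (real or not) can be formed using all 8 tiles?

NNWNNNIN has 8 letters with N appearing 6 times.
So there are 8! / (6!) = 56 distinguishable arrangements.

56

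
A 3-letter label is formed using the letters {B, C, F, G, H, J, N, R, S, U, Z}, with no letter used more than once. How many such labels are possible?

990

With no repetition, fill the 3 letters in order: 11 choices, then 10, down to 9.
11 × 10 × 9 = 990.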